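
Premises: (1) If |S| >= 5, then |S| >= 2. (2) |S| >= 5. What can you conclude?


Modus ponens: from (P → Q) and P, infer Q.
P = '|S| >= 5' is asserted, and P → Q holds, so Q follows.

|S| >= 2.


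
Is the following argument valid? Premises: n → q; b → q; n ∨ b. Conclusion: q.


This matches the form of proof by cases: the conclusion follows in every model of the premises.

Valid.


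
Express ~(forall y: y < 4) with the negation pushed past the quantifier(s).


¬(forall x: φ) = exists x: ¬φ, and ¬(exists x: φ) = forall x: ¬φ.
Apply to the universal statement.

exists y: ~(y < 4)


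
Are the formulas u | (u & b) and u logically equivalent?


Compare truth tables:
b | u | φ | ψ
-------------
False | False | False | False
True | False | False | False
False | True | True | True
True | True | True | True
The columns φ and ψ agree on every row.

Yes, they are logically equivalent.


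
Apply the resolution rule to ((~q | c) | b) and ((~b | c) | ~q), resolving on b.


The clauses contain complementary literals b and ~b.
Resolution eliminates this pair and disjoins the remaining literals (merging duplicates).

(c | ~q)


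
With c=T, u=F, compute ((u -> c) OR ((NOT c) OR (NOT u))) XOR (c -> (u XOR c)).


Substitute c=T, u=F:
u -> c = F -> T = T
NOT c = F
NOT u = T
(NOT c) OR (NOT u) = F OR T = T
(u -> c) OR ((NOT c) OR (NOT u)) = T OR T = T
u XOR c = F XOR T = T
c -> (u XOR c) = T -> T = T
((u -> c) OR ((NOT c) OR (NOT u))) XOR (c -> (u XOR c)) = T XOR T = F

F


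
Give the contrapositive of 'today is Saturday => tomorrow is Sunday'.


The contrapositive of (P → Q) is (¬Q → ¬P); it is logically equivalent to the original.
Here P = 'today is Saturday' and Q = 'tomorrow is Sunday'.

If not (tomorrow is Sunday), then not (today is Saturday).


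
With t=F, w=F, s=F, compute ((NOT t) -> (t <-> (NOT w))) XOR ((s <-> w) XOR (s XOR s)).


Substitute t=F, w=F, s=F:
NOT t = T
NOT w = T
t <-> (NOT w) = F <-> T = F
(NOT t) -> (t <-> (NOT w)) = T -> F = F
s <-> w = F <-> F = T
s XOR s = F XOR F = F
(s <-> w) XOR (s XOR s) = T XOR F = T
((NOT t) -> (t <-> (NOT w))) XOR ((s <-> w) XOR (s XOR s)) = F XOR T = T

T


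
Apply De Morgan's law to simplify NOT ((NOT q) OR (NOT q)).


De Morgan: the negation of a disjunction is the conjunction of the negations.
Distribute NOT across OR, flipping it to AND, and negate each literal.

q AND q


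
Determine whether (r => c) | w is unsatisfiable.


Truth table over {c, r, w}:
c | r | w | φ
-------------
False | False | False | True
True | False | False | True
False | True | False | False
True | True | False | True
False | False | True | True
True | False | True | True
False | True | True | True
True | True | True | True
Satisfying assignment at row 1: c=False, r=False, w=False gives True.

No, it is not a contradiction.


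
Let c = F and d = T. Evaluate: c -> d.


Implication is false only when antecedent is true and consequent is false.
Substitute: c=F, d=T.
F -> T evaluates to T.

T


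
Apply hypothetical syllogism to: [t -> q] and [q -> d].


Hypothetical syllogism: from (P → Q) and (Q → R), infer (P → R).
Chain the two implications through the shared middle term 'q'.

t -> d


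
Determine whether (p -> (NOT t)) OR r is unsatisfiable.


Truth table over {p, r, t}:
p | r | t | φ
-------------
F | F | F | T
T | F | F | T
F | T | F | T
T | T | F | T
F | F | T | T
T | F | T | F
F | T | T | T
T | T | T | T
Satisfying assignment at row 1: p=F, r=F, t=F gives T.

No, it is not a contradiction.


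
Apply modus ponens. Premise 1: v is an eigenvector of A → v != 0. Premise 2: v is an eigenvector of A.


Modus ponens: from (P → Q) and P, infer Q.
P = 'v is an eigenvector of A' is asserted, and P → Q holds, so Q follows.

v != 0.


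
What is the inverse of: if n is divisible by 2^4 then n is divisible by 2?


The inverse of (P → Q) is (¬P → ¬Q). It is equivalent to the converse, not to the original.
Here P = 'n is divisible by 2^4' and Q = 'n is divisible by 2'.

If not (n is divisible by 2^4), then not (n is divisible by 2).


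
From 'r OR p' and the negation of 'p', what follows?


Disjunctive syllogism: from (P ∨ Q) and ¬P, infer Q.
One disjunct, 'p', is ruled out; the other must hold.

r


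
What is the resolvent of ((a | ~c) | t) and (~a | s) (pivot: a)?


The clauses contain complementary literals a and ~a.
Resolution eliminates this pair and disjoins the remaining literals (merging duplicates).

((t | ~c) | s)


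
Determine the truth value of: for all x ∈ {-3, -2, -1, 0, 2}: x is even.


Evaluate the predicate on each element: -3:F, -2:T, -1:F, 0:T, 2:T.
Counterexample x = -3 fails the predicate.

F


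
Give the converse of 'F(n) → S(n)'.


The converse of (P → Q) is (Q → P). It is not in general equivalent to the original.
Here P = 'F(n)' and Q = 'S(n)'.

If S(n), then F(n).


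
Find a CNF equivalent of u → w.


Step 1: Rewrite u → w as ¬u ∨ w.

(¬u) ∨ w


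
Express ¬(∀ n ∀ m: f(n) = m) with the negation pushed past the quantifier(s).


Negation flips each quantifier (∀↔∃) and negates the inner predicate.
¬(∀ n ∀ m: φ) = ∃ n ∃ m: ¬φ.

∃ n ∃ m: ¬(f(n) = m)


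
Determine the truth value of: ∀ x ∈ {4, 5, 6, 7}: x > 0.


Evaluate the predicate on each element: 4:T, 5:T, 6:T, 7:T.
Every element satisfies the predicate.

T


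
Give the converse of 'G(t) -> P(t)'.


The converse of (P → Q) is (Q → P). It is not in general equivalent to the original.
Here P = 'G(t)' and Q = 'P(t)'.

If P(t), then G(t).


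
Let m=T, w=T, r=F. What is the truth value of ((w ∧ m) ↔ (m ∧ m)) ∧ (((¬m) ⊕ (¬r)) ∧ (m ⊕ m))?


Substitute m=T, w=T, r=F:
w ∧ m = T ∧ T = T
m ∧ m = T ∧ T = T
(w ∧ m) ↔ (m ∧ m) = T ↔ T = T
¬m = F
¬r = T
(¬m) ⊕ (¬r) = F ⊕ T = T
m ⊕ m = T ⊕ T = F
((¬m) ⊕ (¬r)) ∧ (m ⊕ m) = T ∧ F = F
((w ∧ m) ↔ (m ∧ m)) ∧ (((¬m) ⊕ (¬r)) ∧ (m ⊕ m)) = T ∧ F = F

F


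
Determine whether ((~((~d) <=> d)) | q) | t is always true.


Build the truth table over {d, q, t}:
d | q | t | φ
-------------
False | False | False | True
True | False | False | True
False | True | False | True
True | True | False | True
False | False | True | True
True | False | True | True
False | True | True | True
True | True | True | True
Every row evaluates to true.

Yes, it is a tautology.


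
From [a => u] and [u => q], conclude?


Hypothetical syllogism: from (P → Q) and (Q → R), infer (P → R).
Chain the two implications through the shared middle term 'u'.

a => q


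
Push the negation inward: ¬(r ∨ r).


De Morgan: the negation of a disjunction is the conjunction of the negations.
Distribute ¬ across ∨, flipping it to ∧, and negate each literal.

(¬r) ∧ (¬r)


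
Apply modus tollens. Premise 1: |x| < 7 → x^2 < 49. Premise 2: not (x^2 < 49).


Modus tollens: from (P → Q) and ¬Q, infer ¬P.
Q = 'x^2 < 49' is denied; since P → Q, P must also fail.

Not (|x| < 7).


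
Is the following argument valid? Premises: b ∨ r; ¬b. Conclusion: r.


This matches the form of disjunctive syllogism: the conclusion follows in every model of the premises.

Valid.


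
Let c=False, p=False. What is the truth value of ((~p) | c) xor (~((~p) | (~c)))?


Substitute c=False, p=False:
~p = True
(~p) | c = True | False = True
~p = True
~c = True
(~p) | (~c) = True | True = True
~((~p) | (~c)) = False
((~p) | c) xor (~((~p) | (~c))) = True xor False = True

True


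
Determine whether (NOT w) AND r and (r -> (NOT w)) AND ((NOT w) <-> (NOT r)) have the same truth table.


Compare truth tables:
r | w | φ | ψ
-------------
F | F | F | T
T | F | T | F
F | T | F | F
T | T | F | F
They differ at row 1 (r=F, w=F): φ=F but ψ=T.

No, they are not logically equivalent.


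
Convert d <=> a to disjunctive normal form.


Step 1: d ↔ a is true exactly when both agree: (d ∧ a) ∨ (¬d ∧ ¬a).

(d & a) | ((~d) & (~a))


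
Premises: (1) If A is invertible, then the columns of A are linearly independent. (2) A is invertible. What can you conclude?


Modus ponens: from (P → Q) and P, infer Q.
P = 'A is invertible' is asserted, and P → Q holds, so Q follows.

the columns of A are linearly independent.


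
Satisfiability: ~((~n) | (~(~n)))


Check all 2 assignments over {n}:
n | φ
-----
False | False
True | False
No assignment makes the formula true.

Unsatisfiable.


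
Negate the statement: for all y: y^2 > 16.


¬(for all x: φ) = there exists x: ¬φ, and ¬(there exists x: φ) = for all x: ¬φ.
Apply to the universal statement.

there exists y: NOT(y^2 > 16)


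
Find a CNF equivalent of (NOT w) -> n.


Step 1: Rewrite (¬w) → n as ¬(¬w) ∨ n.
Step 2: Eliminate any double negations (¬¬X = X).

w OR n


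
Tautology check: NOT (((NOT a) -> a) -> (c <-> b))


Build the truth table over {a, b, c}:
a | b | c | φ
-------------
F | F | F | F
T | F | F | F
F | T | F | F
T | T | F | T
F | F | T | F
T | F | T | T
F | T | T | F
T | T | T | F
Counterexample at row 1: with a=F, b=F, c=F, the formula is F.

No, it is not a tautology.


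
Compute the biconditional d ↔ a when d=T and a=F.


Biconditional is true when both operands have the same truth value.
Substitute: d=T, a=F.
T ↔ F evaluates to F.

F


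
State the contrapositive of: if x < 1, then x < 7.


The contrapositive of (P → Q) is (¬Q → ¬P); it is logically equivalent to the original.
Here P = 'x < 1' and Q = 'x < 7'.

If not (x < 7), then not (x < 1).


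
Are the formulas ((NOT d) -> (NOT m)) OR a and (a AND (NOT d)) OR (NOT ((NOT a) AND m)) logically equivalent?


Compare truth tables:
a | d | m | φ | ψ
-----------------
F | F | F | T | T
T | F | F | T | T
F | T | F | T | T
T | T | F | T | T
F | F | T | F | F
T | F | T | T | T
F | T | T | T | F
T | T | T | T | T
They differ at row 7 (a=F, d=T, m=T): φ=T but ψ=F.

No, they are not logically equivalent.


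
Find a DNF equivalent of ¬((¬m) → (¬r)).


Step 1: Rewrite implication then negate: ¬(¬(¬m) ∨ (¬r)) = (¬m) ∧ ¬(¬r).
Step 2: Eliminate any double negations (¬¬X = X).

(¬m) ∧ r


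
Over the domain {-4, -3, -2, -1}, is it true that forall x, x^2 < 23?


Evaluate the predicate on each element: -4:True, -3:True, -2:True, -1:True.
Every element satisfies the predicate.

True


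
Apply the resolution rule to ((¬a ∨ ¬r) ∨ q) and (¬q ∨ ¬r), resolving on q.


The clauses contain complementary literals q and ¬q.
Resolution eliminates this pair and disjoins the remaining literals (merging duplicates).

(¬r ∨ ¬a)


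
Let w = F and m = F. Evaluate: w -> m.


Implication is false only when antecedent is true and consequent is false.
Substitute: w=F, m=F.
F -> F evaluates to T.

T


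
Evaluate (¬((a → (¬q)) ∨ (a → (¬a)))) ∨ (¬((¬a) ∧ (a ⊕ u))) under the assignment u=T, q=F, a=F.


Substitute u=T, q=F, a=F:
… (earlier sub-steps elided)
a → (¬q) = F → T = T
¬a = T
a → (¬a) = F → T = T
(a → (¬q)) ∨ (a → (¬a)) = T ∨ T = T
¬((a → (¬q)) ∨ (a → (¬a))) = F
¬a = T
a ⊕ u = F ⊕ T = T
(¬a) ∧ (a ⊕ u) = T ∧ T = T
¬((¬a) ∧ (a ⊕ u)) = F
(¬((a → (¬q)) ∨ (a → (¬a)))) ∨ (¬((¬a) ∧ (a ⊕ u))) = F ∨ F = F

F


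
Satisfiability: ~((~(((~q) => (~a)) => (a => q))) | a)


Search for a satisfying assignment over {a, q}.
Try a=False, q=False: the formula evaluates to True.
A satisfying assignment exists.

Satisfiable.


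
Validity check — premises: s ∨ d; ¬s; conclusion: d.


This matches the form of disjunctive syllogism: the conclusion follows in every model of the premises.

Valid.


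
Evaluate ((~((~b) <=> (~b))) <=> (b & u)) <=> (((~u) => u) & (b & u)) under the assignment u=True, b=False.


Substitute u=True, b=False:
… (earlier sub-steps elided)
~b = True
(~b) <=> (~b) = True <=> True = True
~((~b) <=> (~b)) = False
b & u = False & True = False
(~((~b) <=> (~b))) <=> (b & u) = False <=> False = True
~u = False
(~u) => u = False => True = True
b & u = False & True = False
((~u) => u) & (b & u) = True & False = False
((~((~b) <=> (~b))) <=> (b & u)) <=> (((~u) => u) & (b & u)) = True <=> False = False

False


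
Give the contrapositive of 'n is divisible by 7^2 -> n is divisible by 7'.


The contrapositive of (P → Q) is (¬Q → ¬P); it is logically equivalent to the original.
Here P = 'n is divisible by 7^2' and Q = 'n is divisible by 7'.

If not (n is divisible by 7), then not (n is divisible by 7^2).


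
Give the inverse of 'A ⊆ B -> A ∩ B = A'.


The inverse of (P → Q) is (¬P → ¬Q). It is equivalent to the converse, not to the original.
Here P = 'A ⊆ B' and Q = 'A ∩ B = A'.

If not (A ⊆ B), then not (A ∩ B = A).


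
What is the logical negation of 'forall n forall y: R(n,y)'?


Negation flips each quantifier (∀↔∃) and negates the inner predicate.
¬(forall n forall y: φ) = exists n exists y: ¬φ.

exists n exists y: ~(R(n,y))


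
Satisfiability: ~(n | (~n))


Check all 2 assignments over {n}:
n | φ
-----
False | False
True | False
No assignment makes the formula true.

Unsatisfiable.


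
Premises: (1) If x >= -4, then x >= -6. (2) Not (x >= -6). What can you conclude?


Modus tollens: from (P → Q) and ¬Q, infer ¬P.
Q = 'x >= -6' is denied; since P → Q, P must also fail.

Not (x >= -4).


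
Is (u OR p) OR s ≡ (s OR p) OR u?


Compare truth tables:
p | s | u | φ | ψ
-----------------
F | F | F | F | F
T | F | F | T | T
F | T | F | T | T
T | T | F | T | T
F | F | T | T | T
T | F | T | T | T
F | T | T | T | T
T | T | T | T | T
The columns φ and ψ agree on every row.

Yes, they are logically equivalent.


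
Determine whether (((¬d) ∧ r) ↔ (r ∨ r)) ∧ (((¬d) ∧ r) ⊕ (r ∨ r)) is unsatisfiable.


Truth table over {d, r}:
d | r | φ
---------
F | F | F
T | F | F
F | T | F
T | T | F
Every row is false.

Yes, it is a contradiction.


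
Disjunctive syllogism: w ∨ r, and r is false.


Disjunctive syllogism: from (P ∨ Q) and ¬P, infer Q.
One disjunct, 'r', is ruled out; the other must hold.

w


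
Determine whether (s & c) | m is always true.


Build the truth table over {c, m, s}:
c | m | s | φ
-------------
False | False | False | False
True | False | False | False
False | True | False | True
True | True | False | True
False | False | True | False
True | False | True | True
False | True | True | True
True | True | True | True
Counterexample at row 1: with c=False, m=False, s=False, the formula is False.

No, it is not a tautology.


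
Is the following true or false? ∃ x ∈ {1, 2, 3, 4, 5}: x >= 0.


Evaluate the predicate on each element: 1:T, 2:T, 3:T, 4:T, 5:T.
Witness x = 1 satisfies the predicate.

T


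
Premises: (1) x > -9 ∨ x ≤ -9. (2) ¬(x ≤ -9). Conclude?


Disjunctive syllogism: from (P ∨ Q) and ¬P, infer Q.
One disjunct, 'x ≤ -9', is ruled out; the other must hold.

x > -9


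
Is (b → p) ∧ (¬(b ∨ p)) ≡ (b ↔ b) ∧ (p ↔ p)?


Compare truth tables:
b | p | φ | ψ
-------------
F | F | T | T
T | F | F | T
F | T | F | T
T | T | F | T
They differ at row 2 (b=T, p=F): φ=F but ψ=T.

No, they are not logically equivalent.


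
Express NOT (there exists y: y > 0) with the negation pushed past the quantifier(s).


¬(for all x: φ) = there exists x: ¬φ, and ¬(there exists x: φ) = for all x: ¬φ.
Apply to the existential statement.

for all y: NOT(y > 0)


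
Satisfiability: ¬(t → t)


Check all 2 assignments over {t}:
t | φ
-----
F | F
T | F
No assignment makes the formula true.

Unsatisfiable.


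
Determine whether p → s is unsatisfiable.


Truth table over {p, s}:
p | s | φ
---------
F | F | T
T | F | F
F | T | T
T | T | T
Satisfying assignment at row 1: p=F, s=F gives T.

No, it is not a contradiction.


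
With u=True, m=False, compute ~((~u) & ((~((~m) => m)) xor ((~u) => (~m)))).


Substitute u=True, m=False:
~u = False
~m = True
(~m) => m = True => False = False
~((~m) => m) = True
~u = False
~m = True
(~u) => (~m) = False => True = True
(~((~m) => m)) xor ((~u) => (~m)) = True xor True = False
(~u) & ((~((~m) => m)) xor ((~u) => (~m))) = False & False = False
~((~u) & ((~((~m) => m)) xor ((~u) => (~m)))) = True

True


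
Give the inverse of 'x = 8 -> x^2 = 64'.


The inverse of (P → Q) is (¬P → ¬Q). It is equivalent to the converse, not to the original.
Here P = 'x = 8' and Q = 'x^2 = 64'.

If not (x = 8), then not (x^2 = 64).


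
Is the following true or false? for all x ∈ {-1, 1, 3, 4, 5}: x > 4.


Evaluate the predicate on each element: -1:F, 1:F, 3:F, 4:F, 5:T.
Counterexample x = -1 fails the predicate.

F


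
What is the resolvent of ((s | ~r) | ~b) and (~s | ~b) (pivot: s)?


The clauses contain complementary literals s and ~s.
Resolution eliminates this pair and disjoins the remaining literals (merging duplicates).

(~r | ~b)


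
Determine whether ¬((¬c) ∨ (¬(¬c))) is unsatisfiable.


Truth table over {c}:
c | φ
-----
F | F
T | F
Every row is false.

Yes, it is a contradiction.


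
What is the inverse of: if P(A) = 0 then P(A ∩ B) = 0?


The inverse of (P → Q) is (¬P → ¬Q). It is equivalent to the converse, not to the original.
Here P = 'P(A) = 0' and Q = 'P(A ∩ B) = 0'.

If not (P(A) = 0), then not (P(A ∩ B) = 0).


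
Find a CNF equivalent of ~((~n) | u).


Step 1: Apply De Morgan: ¬((¬n) ∨ u) = ¬(¬n) ∧ ¬u.
Step 2: Eliminate any double negations (¬¬X = X).

n & (~u)


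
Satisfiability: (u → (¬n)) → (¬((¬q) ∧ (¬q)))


Search for a satisfying assignment over {n, q, u}.
Try n=F, q=T, u=F: the formula evaluates to T.
A satisfying assignment exists.

Satisfiable.


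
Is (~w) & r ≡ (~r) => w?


Compare truth tables:
r | w | φ | ψ
-------------
False | False | False | False
True | False | True | True
False | True | False | True
True | True | False | True
They differ at row 3 (r=False, w=True): φ=False but ψ=True.

No, they are not logically equivalent.


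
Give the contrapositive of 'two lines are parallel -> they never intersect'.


The contrapositive of (P → Q) is (¬Q → ¬P); it is logically equivalent to the original.
Here P = 'two lines are parallel' and Q = 'they never intersect'.

If not (they never intersect), then not (two lines are parallel).


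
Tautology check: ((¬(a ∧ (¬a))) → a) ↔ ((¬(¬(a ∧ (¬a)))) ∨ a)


Build the truth table over {a}:
a | φ
-----
F | T
T | T
Every row evaluates to true.

Yes, it is a tautology.


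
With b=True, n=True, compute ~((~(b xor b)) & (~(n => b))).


Substitute b=True, n=True:
b xor b = True xor True = False
~(b xor b) = True
n => b = True => True = True
~(n => b) = False
(~(b xor b)) & (~(n => b)) = True & False = False
~((~(b xor b)) & (~(n => b))) = True

True


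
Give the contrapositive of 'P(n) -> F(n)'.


The contrapositive of (P → Q) is (¬Q → ¬P); it is logically equivalent to the original.
Here P = 'P(n)' and Q = 'F(n)'.

If not (F(n)), then not (P(n)).


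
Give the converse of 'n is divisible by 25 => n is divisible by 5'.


The converse of (P → Q) is (Q → P). It is not in general equivalent to the original.
Here P = 'n is divisible by 25' and Q = 'n is divisible by 5'.

If n is divisible by 5, then n is divisible by 25.


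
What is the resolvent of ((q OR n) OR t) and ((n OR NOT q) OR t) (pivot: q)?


The clauses contain complementary literals q and NOTq.
Resolution eliminates this pair and disjoins the remaining literals (merging duplicates).

(n OR t)


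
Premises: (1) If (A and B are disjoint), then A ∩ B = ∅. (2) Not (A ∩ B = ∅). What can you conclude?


Modus tollens: from (P → Q) and ¬Q, infer ¬P.
Q = 'A ∩ B = ∅' is denied; since P → Q, P must also fail.

Not ((A and B are disjoint)).


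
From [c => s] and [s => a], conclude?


Hypothetical syllogism: from (P → Q) and (Q → R), infer (P → R).
Chain the two implications through the shared middle term 's'.

c => a


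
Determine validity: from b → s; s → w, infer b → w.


This matches the form of hypothetical syllogism: the conclusion follows in every model of the premises.

Valid.


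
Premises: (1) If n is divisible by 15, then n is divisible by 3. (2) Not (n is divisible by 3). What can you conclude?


Modus tollens: from (P → Q) and ¬Q, infer ¬P.
Q = 'n is divisible by 3' is denied; since P → Q, P must also fail.

Not (n is divisible by 15).


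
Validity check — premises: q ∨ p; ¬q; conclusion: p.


This matches the form of disjunctive syllogism: the conclusion follows in every model of the premises.

Valid.


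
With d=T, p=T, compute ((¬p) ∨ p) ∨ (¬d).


Substitute d=T, p=T:
¬p = F
(¬p) ∨ p = F ∨ T = T
¬d = F
((¬p) ∨ p) ∨ (¬d) = T ∨ F = T

T


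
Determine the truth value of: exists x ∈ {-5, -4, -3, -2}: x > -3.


Evaluate the predicate on each element: -5:False, -4:False, -3:False, -2:True.
Witness x = -2 satisfies the predicate.

True


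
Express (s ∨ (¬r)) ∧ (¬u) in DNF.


Step 1: Distribute ∧ over ∨: (s ∨ (¬r)) ∧ (¬u) = (s ∧ (¬u)) ∨ ((¬r) ∧ (¬u)).

(s ∧ (¬u)) ∨ ((¬r) ∧ (¬u))


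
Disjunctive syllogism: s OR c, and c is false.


Disjunctive syllogism: from (P ∨ Q) and ¬P, infer Q.
One disjunct, 'c', is ruled out; the other must hold.

s


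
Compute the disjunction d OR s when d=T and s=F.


Disjunction is false only when both operands are false.
Substitute: d=T, s=F.
T OR F evaluates to T.

T


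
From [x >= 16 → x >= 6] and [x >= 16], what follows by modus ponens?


Modus ponens: from (P → Q) and P, infer Q.
P = 'x >= 16' is asserted, and P → Q holds, so Q follows.

x >= 6.


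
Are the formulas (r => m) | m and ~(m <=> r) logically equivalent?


Compare truth tables:
m | r | φ | ψ
-------------
False | False | True | False
True | False | True | True
False | True | False | True
True | True | True | False
They differ at row 1 (m=False, r=False): φ=True but ψ=False.

No, they are not logically equivalent.


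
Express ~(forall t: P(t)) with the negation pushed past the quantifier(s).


¬(forall x: φ) = exists x: ¬φ, and ¬(exists x: φ) = forall x: ¬φ.
Apply to the universal statement.

exists t: ~(P(t))


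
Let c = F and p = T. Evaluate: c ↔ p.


Biconditional is true when both operands have the same truth value.
Substitute: c=F, p=T.
F ↔ T evaluates to F.

F


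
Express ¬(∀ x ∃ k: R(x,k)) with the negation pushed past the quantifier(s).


Negation flips each quantifier (∀↔∃) and negates the inner predicate.
¬(∀ x ∃ k: φ) = ∃ x ∀ k: ¬φ.

∃ x ∀ k: ¬(R(x,k))


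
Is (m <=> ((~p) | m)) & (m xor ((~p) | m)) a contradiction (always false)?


Truth table over {m, p}:
m | p | φ
---------
False | False | False
True | False | False
False | True | False
True | True | False
Every row is false.

Yes, it is a contradiction.


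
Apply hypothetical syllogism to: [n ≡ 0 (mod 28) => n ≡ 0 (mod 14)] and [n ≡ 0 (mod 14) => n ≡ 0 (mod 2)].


Hypothetical syllogism: from (P → Q) and (Q → R), infer (P → R).
Chain the two implications through the shared middle term 'n ≡ 0 (mod 14)'.

n ≡ 0 (mod 28) => n ≡ 0 (mod 2)


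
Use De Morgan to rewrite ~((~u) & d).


De Morgan: the negation of a conjunction is the disjunction of the negations.
Distribute ~ across &, flipping it to |, and negate each literal.

u | (~d)


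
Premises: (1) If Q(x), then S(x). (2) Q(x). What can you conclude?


Modus ponens: from (P → Q) and P, infer Q.
P = 'Q(x)' is asserted, and P → Q holds, so Q follows.

S(x).


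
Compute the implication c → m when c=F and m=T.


Implication is false only when antecedent is true and consequent is false.
Substitute: c=F, m=T.
F → T evaluates to T.

T


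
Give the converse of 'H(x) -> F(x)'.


The converse of (P → Q) is (Q → P). It is not in general equivalent to the original.
Here P = 'H(x)' and Q = 'F(x)'.

If F(x), then H(x).


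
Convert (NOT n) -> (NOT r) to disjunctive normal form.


Step 1: Rewrite (¬n) → (¬r) as ¬(¬n) ∨ (¬r).
Step 2: Eliminate any double negations (¬¬X = X).

n OR (NOT r)


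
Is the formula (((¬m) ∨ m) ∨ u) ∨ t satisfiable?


Search for a satisfying assignment over {m, t, u}.
Try m=F, t=F, u=F: the formula evaluates to T.
A satisfying assignment exists.

Satisfiable.


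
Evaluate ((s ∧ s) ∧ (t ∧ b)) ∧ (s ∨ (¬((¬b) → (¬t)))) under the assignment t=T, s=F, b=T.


Substitute t=T, s=F, b=T:
s ∧ s = F ∧ F = F
t ∧ b = T ∧ T = T
(s ∧ s) ∧ (t ∧ b) = F ∧ T = F
¬b = F
¬t = F
(¬b) → (¬t) = F → F = T
¬((¬b) → (¬t)) = F
s ∨ (¬((¬b) → (¬t))) = F ∨ F = F
((s ∧ s) ∧ (t ∧ b)) ∧ (s ∨ (¬((¬b) → (¬t)))) = F ∧ F = F

F


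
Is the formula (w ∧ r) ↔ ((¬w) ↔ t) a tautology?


Build the truth table over {r, t, w}:
r | t | w | φ
-------------
F | F | F | T
T | F | F | T
F | T | F | F
T | T | F | F
F | F | T | F
T | F | T | T
F | T | T | T
T | T | T | F
Counterexample at row 3: with r=F, t=T, w=F, the formula is F.

No, it is not a tautology.


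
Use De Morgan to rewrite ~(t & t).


De Morgan: the negation of a conjunction is the disjunction of the negations.
Distribute ~ across &, flipping it to |, and negate each literal.

(~t) | (~t)


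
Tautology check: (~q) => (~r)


Build the truth table over {q, r}:
q | r | φ
---------
False | False | True
True | False | True
False | True | False
True | True | True
Counterexample at row 3: with q=False, r=True, the formula is False.

No, it is not a tautology.


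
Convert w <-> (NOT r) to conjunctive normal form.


Step 1: Rewrite w ↔ (¬r) as (w → (¬r)) ∧ ((¬r) → w).
Step 2: Rewrite each implication as a disjunction.
Step 3: Eliminate any double negations (¬¬X = X).

((NOT w) OR (NOT r)) AND (r OR w)


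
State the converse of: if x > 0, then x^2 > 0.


The converse of (P → Q) is (Q → P). It is not in general equivalent to the original.
Here P = 'x > 0' and Q = 'x^2 > 0'.

If x^2 > 0, then x > 0.


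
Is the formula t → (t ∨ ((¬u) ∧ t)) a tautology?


Build the truth table over {t, u}:
t | u | φ
---------
F | F | T
T | F | T
F | T | T
T | T | T
Every row evaluates to true.

Yes, it is a tautology.


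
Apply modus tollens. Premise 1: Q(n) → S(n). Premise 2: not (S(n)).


Modus tollens: from (P → Q) and ¬Q, infer ¬P.
Q = 'S(n)' is denied; since P → Q, P must also fail.

Not (Q(n)).


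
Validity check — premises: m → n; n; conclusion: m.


This is affirming the consequent (fallacy). There exist truth assignments where the premises are all true but the conclusion is false.

Invalid.


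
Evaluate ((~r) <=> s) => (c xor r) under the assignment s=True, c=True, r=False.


Substitute s=True, c=True, r=False:
~r = True
(~r) <=> s = True <=> True = True
c xor r = True xor False = True
((~r) <=> s) => (c xor r) = True => True = True

True


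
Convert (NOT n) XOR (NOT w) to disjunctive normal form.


Step 1: (¬n) ⊕ (¬w) is true exactly when they disagree: ((¬n) ∧ ¬(¬w)) ∨ (¬(¬n) ∧ (¬w)).
Step 2: Eliminate any double negations (¬¬X = X).

((NOT n) AND w) OR (n AND (NOT w))


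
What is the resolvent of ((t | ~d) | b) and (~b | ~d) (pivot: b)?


The clauses contain complementary literals b and ~b.
Resolution eliminates this pair and disjoins the remaining literals (merging duplicates).

(t | ~d)


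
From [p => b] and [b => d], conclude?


Hypothetical syllogism: from (P → Q) and (Q → R), infer (P → R).
Chain the two implications through the shared middle term 'b'.

p => d


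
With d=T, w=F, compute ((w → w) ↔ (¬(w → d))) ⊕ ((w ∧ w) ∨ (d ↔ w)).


Substitute d=T, w=F:
w → w = F → F = T
w → d = F → T = T
¬(w → d) = F
(w → w) ↔ (¬(w → d)) = T ↔ F = F
w ∧ w = F ∧ F = F
d ↔ w = T ↔ F = F
(w ∧ w) ∨ (d ↔ w) = F ∨ F = F
((w → w) ↔ (¬(w → d))) ⊕ ((w ∧ w) ∨ (d ↔ w)) = F ⊕ F = F

F


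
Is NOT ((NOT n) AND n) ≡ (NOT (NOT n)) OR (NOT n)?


Compare truth tables:
n | φ | ψ
---------
F | T | T
T | T | T
The columns φ and ψ agree on every row.

Yes, they are logically equivalent.


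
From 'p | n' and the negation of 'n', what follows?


Disjunctive syllogism: from (P ∨ Q) and ¬P, infer Q.
One disjunct, 'n', is ruled out; the other must hold.

p


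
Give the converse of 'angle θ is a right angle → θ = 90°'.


The converse of (P → Q) is (Q → P). It is not in general equivalent to the original.
Here P = 'angle θ is a right angle' and Q = 'θ = 90°'.

If θ = 90°, then angle θ is a right angle.


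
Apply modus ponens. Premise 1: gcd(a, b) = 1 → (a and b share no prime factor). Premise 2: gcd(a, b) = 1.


Modus ponens: from (P → Q) and P, infer Q.
P = 'gcd(a, b) = 1' is asserted, and P → Q holds, so Q follows.

(a and b share no prime factor).


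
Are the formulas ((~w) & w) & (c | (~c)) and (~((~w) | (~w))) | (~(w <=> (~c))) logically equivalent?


Compare truth tables:
c | w | φ | ψ
-------------
False | False | False | True
True | False | False | False
False | True | False | True
True | True | False | True
They differ at row 1 (c=False, w=False): φ=False but ψ=True.

No, they are not logically equivalent.


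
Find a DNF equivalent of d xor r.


Step 1: d ⊕ r is true exactly when they disagree: (d ∧ ¬r) ∨ (¬d ∧ r).

(d & (~r)) | ((~d) & r)


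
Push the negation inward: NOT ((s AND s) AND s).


De Morgan: the negation of a conjunction is the disjunction of the negations.
Distribute NOT across AND, flipping it to OR, and negate each literal.

((NOT s) OR (NOT s)) OR (NOT s)


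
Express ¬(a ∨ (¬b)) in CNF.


Step 1: Apply De Morgan: ¬(a ∨ (¬b)) = ¬a ∧ ¬(¬b).
Step 2: Eliminate any double negations (¬¬X = X).

(¬a) ∧ b


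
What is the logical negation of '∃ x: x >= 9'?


¬(∀ x: φ) = ∃ x: ¬φ, and ¬(∃ x: φ) = ∀ x: ¬φ.
Apply to the existential statement.

∀ x: ¬(x >= 9)


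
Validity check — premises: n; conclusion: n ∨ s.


This matches the form of disjunction introduction: the conclusion follows in every model of the premises.

Valid.


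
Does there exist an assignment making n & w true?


Search for a satisfying assignment over {n, w}.
Try n=True, w=True: the formula evaluates to True.
A satisfying assignment exists.

Satisfiable.


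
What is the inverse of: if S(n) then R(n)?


The inverse of (P → Q) is (¬P → ¬Q). It is equivalent to the converse, not to the original.
Here P = 'S(n)' and Q = 'R(n)'.

If not (S(n)), then not (R(n)).


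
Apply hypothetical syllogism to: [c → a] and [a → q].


Hypothetical syllogism: from (P → Q) and (Q → R), infer (P → R).
Chain the two implications through the shared middle term 'a'.

c → q


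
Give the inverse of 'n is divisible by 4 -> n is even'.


The inverse of (P → Q) is (¬P → ¬Q). It is equivalent to the converse, not to the original.
Here P = 'n is divisible by 4' and Q = 'n is even'.

If not (n is divisible by 4), then not (n is even).


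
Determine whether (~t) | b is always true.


Build the truth table over {b, t}:
b | t | φ
---------
False | False | True
True | False | True
False | True | False
True | True | True
Counterexample at row 3: with b=False, t=True, the formula is False.

No, it is not a tautology.


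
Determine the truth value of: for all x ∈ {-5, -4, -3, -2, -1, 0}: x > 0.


Evaluate the predicate on each element: -5:F, -4:F, -3:F, -2:F, -1:F, 0:F.
Counterexample x = -5 fails the predicate.

F


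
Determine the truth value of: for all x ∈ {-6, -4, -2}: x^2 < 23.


Evaluate the predicate on each element: -6:F, -4:T, -2:T.
Counterexample x = -6 fails the predicate.

F


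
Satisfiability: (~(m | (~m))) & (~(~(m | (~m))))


Check all 2 assignments over {m}:
m | φ
-----
False | False
True | False
No assignment makes the formula true.

Unsatisfiable.


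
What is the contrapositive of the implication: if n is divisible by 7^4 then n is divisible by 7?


The contrapositive of (P → Q) is (¬Q → ¬P); it is logically equivalent to the original.
Here P = 'n is divisible by 7^4' and Q = 'n is divisible by 7'.

If not (n is divisible by 7), then not (n is divisible by 7^4).


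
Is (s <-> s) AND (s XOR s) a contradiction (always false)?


Truth table over {s}:
s | φ
-----
F | F
T | F
Every row is false.

Yes, it is a contradiction.


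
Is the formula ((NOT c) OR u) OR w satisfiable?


Search for a satisfying assignment over {c, u, w}.
Try c=F, u=F, w=F: the formula evaluates to T.
A satisfying assignment exists.

Satisfiable.


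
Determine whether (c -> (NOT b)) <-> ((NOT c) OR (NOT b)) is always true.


Build the truth table over {b, c}:
b | c | φ
---------
F | F | T
T | F | T
F | T | T
T | T | T
Every row evaluates to true.

Yes, it is a tautology.


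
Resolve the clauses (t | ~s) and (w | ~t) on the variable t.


The clauses contain complementary literals t and ~t.
Resolution eliminates this pair and disjoins the remaining literals (merging duplicates).

(~s | w)


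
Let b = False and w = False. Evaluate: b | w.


Disjunction is false only when both operands are false.
Substitute: b=False, w=False.
False | False evaluates to False.

False


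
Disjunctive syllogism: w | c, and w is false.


Disjunctive syllogism: from (P ∨ Q) and ¬P, infer Q.
One disjunct, 'w', is ruled out; the other must hold.

c


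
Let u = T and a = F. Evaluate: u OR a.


Disjunction is false only when both operands are false.
Substitute: u=T, a=F.
T OR F evaluates to T.

T


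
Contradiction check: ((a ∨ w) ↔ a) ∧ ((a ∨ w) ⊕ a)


Truth table over {a, w}:
a | w | φ
---------
F | F | F
T | F | F
F | T | F
T | T | F
Every row is false.

Yes, it is a contradiction.


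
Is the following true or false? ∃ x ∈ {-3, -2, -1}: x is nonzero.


Evaluate the predicate on each element: -3:T, -2:T, -1:T.
Witness x = -3 satisfies the predicate.

T


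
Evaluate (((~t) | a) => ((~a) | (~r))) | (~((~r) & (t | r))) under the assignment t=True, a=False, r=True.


Substitute t=True, a=False, r=True:
… (earlier sub-steps elided)
(~t) | a = False | False = False
~a = True
~r = False
(~a) | (~r) = True | False = True
((~t) | a) => ((~a) | (~r)) = False => True = True
~r = False
t | r = True | True = True
(~r) & (t | r) = False & True = False
~((~r) & (t | r)) = True
(((~t) | a) => ((~a) | (~r))) | (~((~r) & (t | r))) = True | True = True

True


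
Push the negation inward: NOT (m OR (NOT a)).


De Morgan: the negation of a disjunction is the conjunction of the negations.
Distribute NOT across OR, flipping it to AND, and negate each literal.

(NOT m) AND a


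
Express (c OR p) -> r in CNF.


Step 1: Rewrite as ¬(c ∨ p) ∨ r = (¬c ∧ ¬p) ∨ r.
Step 2: Distribute ∨ over ∧.

((NOT c) OR r) AND ((NOT p) OR r)


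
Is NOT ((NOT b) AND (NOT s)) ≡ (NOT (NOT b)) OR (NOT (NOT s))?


Compare truth tables:
b | s | φ | ψ
-------------
F | F | F | F
T | F | T | T
F | T | T | T
T | T | T | T
The columns φ and ψ agree on every row.

Yes, they are logically equivalent.


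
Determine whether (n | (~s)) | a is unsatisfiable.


Truth table over {a, n, s}:
a | n | s | φ
-------------
False | False | False | True
True | False | False | True
False | True | False | True
True | True | False | True
False | False | True | False
True | False | True | True
False | True | True | True
True | True | True | True
Satisfying assignment at row 1: a=False, n=False, s=False gives True.

No, it is not a contradiction.


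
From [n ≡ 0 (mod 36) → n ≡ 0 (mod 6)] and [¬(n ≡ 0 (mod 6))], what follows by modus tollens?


Modus tollens: from (P → Q) and ¬Q, infer ¬P.
Q = 'n ≡ 0 (mod 6)' is denied; since P → Q, P must also fail.

Not (n ≡ 0 (mod 36)).


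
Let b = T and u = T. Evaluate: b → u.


Implication is false only when antecedent is true and consequent is false.
Substitute: b=T, u=T.
T → T evaluates to T.

T


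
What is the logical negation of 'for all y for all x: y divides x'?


Negation flips each quantifier (∀↔∃) and negates the inner predicate.
¬(for all y for all x: φ) = there exists y there exists x: ¬φ.

there exists y there exists x: NOT(y divides x)


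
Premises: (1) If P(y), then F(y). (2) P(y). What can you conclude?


Modus ponens: from (P → Q) and P, infer Q.
P = 'P(y)' is asserted, and P → Q holds, so Q follows.

F(y).


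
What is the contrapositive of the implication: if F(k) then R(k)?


The contrapositive of (P → Q) is (¬Q → ¬P); it is logically equivalent to the original.
Here P = 'F(k)' and Q = 'R(k)'.

If not (R(k)), then not (F(k)).


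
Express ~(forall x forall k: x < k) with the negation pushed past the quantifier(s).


Negation flips each quantifier (∀↔∃) and negates the inner predicate.
¬(forall x forall k: φ) = exists x exists k: ¬φ.

exists x exists k: ~(x < k)


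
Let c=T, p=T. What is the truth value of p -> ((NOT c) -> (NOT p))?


Substitute c=T, p=T:
NOT c = F
NOT p = F
(NOT c) -> (NOT p) = F -> F = T
p -> ((NOT c) -> (NOT p)) = T -> T = T

T


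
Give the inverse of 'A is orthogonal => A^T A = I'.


The inverse of (P → Q) is (¬P → ¬Q). It is equivalent to the converse, not to the original.
Here P = 'A is orthogonal' and Q = 'A^T A = I'.

If not (A is orthogonal), then not (A^T A = I).


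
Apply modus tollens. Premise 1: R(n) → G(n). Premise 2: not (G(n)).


Modus tollens: from (P → Q) and ¬Q, infer ¬P.
Q = 'G(n)' is denied; since P → Q, P must also fail.

Not (R(n)).


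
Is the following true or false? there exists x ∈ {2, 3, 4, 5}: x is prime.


Evaluate the predicate on each element: 2:T, 3:T, 4:F, 5:T.
Witness x = 2 satisfies the predicate.

T


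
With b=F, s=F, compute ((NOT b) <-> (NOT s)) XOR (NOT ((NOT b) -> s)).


Substitute b=F, s=F:
NOT b = T
NOT s = T
(NOT b) <-> (NOT s) = T <-> T = T
NOT b = T
(NOT b) -> s = T -> F = F
NOT ((NOT b) -> s) = T
((NOT b) <-> (NOT s)) XOR (NOT ((NOT b) -> s)) = T XOR T = F

F


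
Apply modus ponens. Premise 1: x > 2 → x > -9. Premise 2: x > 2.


Modus ponens: from (P → Q) and P, infer Q.
P = 'x > 2' is asserted, and P → Q holds, so Q follows.

x > -9.


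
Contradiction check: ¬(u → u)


Truth table over {u}:
u | φ
-----
F | F
T | F
Every row is false.

Yes, it is a contradiction.


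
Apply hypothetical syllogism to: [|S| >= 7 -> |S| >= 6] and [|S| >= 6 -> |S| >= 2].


Hypothetical syllogism: from (P → Q) and (Q → R), infer (P → R).
Chain the two implications through the shared middle term '|S| >= 6'.

|S| >= 7 -> |S| >= 2


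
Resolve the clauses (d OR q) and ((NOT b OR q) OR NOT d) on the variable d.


The clauses contain complementary literals d and NOTd.
Resolution eliminates this pair and disjoins the remaining literals (merging duplicates).

(q OR NOT b)


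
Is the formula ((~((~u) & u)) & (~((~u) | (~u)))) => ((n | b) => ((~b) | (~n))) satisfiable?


Search for a satisfying assignment over {b, n, u}.
Try b=False, n=False, u=False: the formula evaluates to True.
A satisfying assignment exists.

Satisfiable.


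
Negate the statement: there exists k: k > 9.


¬(for all x: φ) = there exists x: ¬φ, and ¬(there exists x: φ) = for all x: ¬φ.
Apply to the existential statement.

for all k: NOT(k > 9)
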